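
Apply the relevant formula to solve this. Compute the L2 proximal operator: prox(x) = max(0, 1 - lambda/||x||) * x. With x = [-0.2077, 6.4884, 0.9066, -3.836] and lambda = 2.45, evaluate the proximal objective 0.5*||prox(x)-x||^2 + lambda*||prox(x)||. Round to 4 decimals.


Step 1: Compute ||x||.
||x|| = 7.5947
Step 2: Compute scaling factor.
scale = max(0, 1 - 2.45/7.5947) = 0.6774
Step 3: prox(x) = [-0.1407, 4.3953, 0.6141, -2.5985]
||prox(x)|| = 5.1447
Step 4: Proximal objective.
0.5*||prox-x||^2 = 3.0013
lambda*||prox|| = 12.6045
Total = 15.6057


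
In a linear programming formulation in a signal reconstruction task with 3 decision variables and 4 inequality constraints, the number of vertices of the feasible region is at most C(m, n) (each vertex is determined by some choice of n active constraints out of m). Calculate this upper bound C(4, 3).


Each vertex corresponds to some choice of n active constraints out of m, so the number of vertices is at most C(m, n) = m! / (n!(m-n)!).
m = 4, n = 3
Numerator: 4 * 3 * 2
Denominator: 3! = 6
C(4, 3) = 4


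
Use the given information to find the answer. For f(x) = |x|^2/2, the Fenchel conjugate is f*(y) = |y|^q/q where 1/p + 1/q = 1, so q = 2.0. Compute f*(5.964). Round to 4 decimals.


The conjugate exponent q satisfies 1/p + 1/q = 1.
p = 2, so q = 2/(2 - 1) = 2.0
|y|^q = 5.964^2.0 = 35.5693
f*(5.964) = 35.5693 / 2.0 = 17.7846


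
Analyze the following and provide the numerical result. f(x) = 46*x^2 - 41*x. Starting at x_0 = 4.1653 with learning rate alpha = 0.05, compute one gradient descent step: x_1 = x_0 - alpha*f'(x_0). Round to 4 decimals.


We compute the gradient at x_0 and apply the update.
f'(x) = 92*x - 41
f'(4.1653) = 92*4.1653 - 41 = 342.2076
x_1 = 4.1653 - 0.05*342.2076 = -12.9451


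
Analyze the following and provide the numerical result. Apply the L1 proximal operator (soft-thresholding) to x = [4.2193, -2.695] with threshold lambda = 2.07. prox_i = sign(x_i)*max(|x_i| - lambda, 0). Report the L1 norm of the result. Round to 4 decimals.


Soft-thresholding with lambda = 2.07:
prox(4.2193) = sign(4.2193)*max(|4.2193| - 2.07, 0) = 2.1493
prox(-2.695) = sign(-2.695)*max(|-2.695| - 2.07, 0) = -0.625
prox(x) = [2.1493, -0.625]
||prox(x)||_1 = 2.1493 + 0.625 = 2.7743


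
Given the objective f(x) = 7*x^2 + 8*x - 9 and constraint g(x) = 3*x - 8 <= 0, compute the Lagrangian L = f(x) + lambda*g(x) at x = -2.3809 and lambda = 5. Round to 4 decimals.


Step 1: Evaluate f(x).
f(-2.3809) = 7*(-2.3809)^2 + 8*(-2.3809) - 9 = 11.6336
Step 2: Evaluate g(x).
g(-2.3809) = 3*-2.3809 - 8 = -15.1427
Step 3: Compute Lagrangian.
L = 11.6336 + 5*-15.1427 = -64.0799


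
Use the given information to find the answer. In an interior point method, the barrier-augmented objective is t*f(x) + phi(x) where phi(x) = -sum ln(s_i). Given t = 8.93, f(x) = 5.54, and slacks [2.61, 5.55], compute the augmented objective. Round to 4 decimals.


Step 1: Compute log-barrier.
ln values: [0.9594, 1.7138]
phi = -(0.9594 + 1.7138) = -2.6731
Step 2: Compute augmented objective.
t*f(x) = 8.93*5.54 = 49.4722
Total = 49.4722 - 2.6731 = 46.7991


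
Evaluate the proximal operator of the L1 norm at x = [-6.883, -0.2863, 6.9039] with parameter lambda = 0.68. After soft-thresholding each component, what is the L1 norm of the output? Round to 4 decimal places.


Soft-thresholding with lambda = 0.68:
prox(-6.883) = sign(-6.883)*max(|-6.883| - 0.68, 0) = -6.203
prox(-0.2863) = sign(-0.2863)*max(|-0.2863| - 0.68, 0) = 0.0
prox(6.9039) = sign(6.9039)*max(|6.9039| - 0.68, 0) = 6.2239
prox(x) = [-6.203, 0.0, 6.2239]
||prox(x)||_1 = 6.203 + 0.0 + 6.2239 = 12.4269


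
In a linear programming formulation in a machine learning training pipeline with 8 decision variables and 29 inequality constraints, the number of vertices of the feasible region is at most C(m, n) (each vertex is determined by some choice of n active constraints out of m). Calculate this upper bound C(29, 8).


Each vertex corresponds to some choice of n active constraints out of m, so the number of vertices is at most C(m, n) = m! / (n!(m-n)!).
m = 29, n = 8
Numerator: 29 * 28 * 27 * 26 * 25 * 24 * 23 * 22
Denominator: 8! = 40320
C(29, 8) = 4292145


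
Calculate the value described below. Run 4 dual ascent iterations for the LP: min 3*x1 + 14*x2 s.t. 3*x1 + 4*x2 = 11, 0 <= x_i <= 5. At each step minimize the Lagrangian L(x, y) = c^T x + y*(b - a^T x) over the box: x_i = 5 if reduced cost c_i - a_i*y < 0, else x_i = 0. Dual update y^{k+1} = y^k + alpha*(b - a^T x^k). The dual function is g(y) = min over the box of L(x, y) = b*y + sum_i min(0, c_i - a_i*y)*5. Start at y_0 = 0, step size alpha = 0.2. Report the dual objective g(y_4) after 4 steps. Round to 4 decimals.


Dual ascent for LP: min 3*x1 + 14*x2, 3*x1 + 4*x2 = 11, 0 <= x_i <= 5
Step 1: y^k = 0.0, reduced costs: (3.0, 14.0)
  x^k = (0.0, 0.0), subgradient = b - a^T x = 11.0
  y^{k+1} = 0.0 + 0.2*11.0 = 2.2
Step 2: y^k = 2.2, reduced costs: (-3.6, 5.2)
  x^k = (5.0, 0.0), subgradient = b - a^T x = -4.0
  y^{k+1} = 2.2 + 0.2*-4.0 = 1.4
Step 3: y^k = 1.4, reduced costs: (-1.2, 8.4)
  x^k = (5.0, 0.0), subgradient = b - a^T x = -4.0
  y^{k+1} = 1.4 + 0.2*-4.0 = 0.6
Step 4: y^k = 0.6, reduced costs: (1.2, 11.6)
  x^k = (0.0, 0.0), subgradient = b - a^T x = 11.0
  y^{k+1} = 0.6 + 0.2*11.0 = 2.8
Dual objective at y_4 = 2.8: reduced costs (-5.4, 2.8), box minimizer x = (5.0, 0.0)
g(y_4) = b*y + (c1 - a1*y)*x1 + (c2 - a2*y)*x2 = 11*2.8 + (-5.4)*5.0 + 2.8*0.0 = 30.8 - 27.0 + 0.0 = 3.8


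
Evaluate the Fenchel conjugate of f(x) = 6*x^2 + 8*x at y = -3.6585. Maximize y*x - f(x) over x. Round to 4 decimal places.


f*(y) = sup_x {y*x - a*x^2 - b*x} = sup_x {(y-b)*x - a*x^2}
FOC: (y - b) - 2a*x = 0 => x* = (y - b)/(2a)
x* = (-3.6585 - 8)/(2*6) = -0.9715
f*(-3.6585) = (y-b)^2/(4a) = (-3.6585 - 8)^2/(4*6)
= 135.9206/24 = 5.6634


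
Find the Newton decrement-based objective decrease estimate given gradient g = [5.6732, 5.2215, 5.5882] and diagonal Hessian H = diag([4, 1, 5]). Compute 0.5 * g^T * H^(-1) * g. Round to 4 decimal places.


Step 1: H is diagonal, so H^(-1) * g = [1.4183, 5.2215, 1.1176].
Step 2: g^T H^(-1) g = sum_i g_i^2 / H_ii
  = (5.6732)^2/4 + (5.2215)^2/1 + (5.5882)^2/5
  = 8.0463 + 27.2641 + 6.2456 = 41.556
Step 3: Objective decrease = 0.5 * g^T H^(-1) g = 20.778


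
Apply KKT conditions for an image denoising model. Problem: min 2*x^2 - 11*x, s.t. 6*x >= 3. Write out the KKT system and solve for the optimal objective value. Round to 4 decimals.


Step 1: Try lambda = 0 (constraint inactive).
Stationarity: 2*2*x - 11 = 0
x* = 11/(2*2) = 2.75
Check constraint: 6*2.75 = 16.5 >= 3 -- satisfied.
Step 2: Compute optimal value.
f(x*) = 2*2.75^2 - 11*2.75 = -15.125


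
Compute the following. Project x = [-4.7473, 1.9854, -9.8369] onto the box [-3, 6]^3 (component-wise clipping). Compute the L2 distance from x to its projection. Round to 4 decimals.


Project each component onto [-3, 6].
clip(-4.7473) = -3.0, clip(1.9854) = 1.9854, clip(-9.8369) = -3.0
Projection = [-3.0, 1.9854, -3.0]
Squared diffs: [3.0531, 0.0, 46.7432]
Distance = sqrt(49.7963) = 7.0566


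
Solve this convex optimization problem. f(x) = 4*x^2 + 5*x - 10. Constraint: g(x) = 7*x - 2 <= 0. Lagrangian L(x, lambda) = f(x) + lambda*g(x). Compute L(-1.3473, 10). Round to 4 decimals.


Step 1: Evaluate f(x).
f(-1.3473) = 4*(-1.3473)^2 + 5*(-1.3473) - 10 = -9.4756
Step 2: Evaluate g(x).
g(-1.3473) = 7*-1.3473 - 2 = -11.4311
Step 3: Compute Lagrangian.
L = -9.4756 + 10*-11.4311 = -123.7866


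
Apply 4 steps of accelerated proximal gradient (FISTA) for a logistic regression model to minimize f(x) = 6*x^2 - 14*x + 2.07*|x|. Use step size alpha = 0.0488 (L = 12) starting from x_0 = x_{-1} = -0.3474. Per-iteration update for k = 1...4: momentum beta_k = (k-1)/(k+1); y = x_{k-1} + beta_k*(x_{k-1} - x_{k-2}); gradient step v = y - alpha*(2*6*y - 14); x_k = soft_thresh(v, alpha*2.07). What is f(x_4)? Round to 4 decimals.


FISTA on f(x) = 6*x^2 - 14*x + 2.07*|x|
L = 12, alpha = 0.0488
Iteration 1: beta = 0.0, y = -0.3474 + 0.0*(-0.3474 + 0.3474) = -0.3474
  grad(y) = -18.1688, v = y - alpha*grad = 0.5392
  prox(v) = soft_thresh(0.5392, 0.101) = 0.4382
Iteration 2: beta = 0.3333, y = 0.4382 + 0.3333*(0.4382 + 0.3474) = 0.7001
  grad(y) = -5.5989, v = y - alpha*grad = 0.9733
  prox(v) = soft_thresh(0.9733, 0.101) = 0.8723
Iteration 3: beta = 0.5, y = 0.8723 + 0.5*(0.8723 - 0.4382) = 1.0893
  grad(y) = -0.9279, v = y - alpha*grad = 1.1346
  prox(v) = soft_thresh(1.1346, 0.101) = 1.0336
Iteration 4: beta = 0.6, y = 1.0336 + 0.6*(1.0336 - 0.8723) = 1.1304
  grad(y) = -0.4353, v = y - alpha*grad = 1.1516
  prox(v) = soft_thresh(1.1516, 0.101) = 1.0506
f(x_4) = 6*1.0506^2 - 14*1.0506 + 2.07*|1.0506| = -5.9111


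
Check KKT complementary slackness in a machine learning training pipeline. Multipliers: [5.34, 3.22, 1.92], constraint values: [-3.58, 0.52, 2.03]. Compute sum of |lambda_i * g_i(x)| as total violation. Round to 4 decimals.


KKT complementary slackness check:
lambda_1 * g_1 = 5.34 * -3.58 = -19.1172
lambda_2 * g_2 = 3.22 * 0.52 = 1.6744
lambda_3 * g_3 = 1.92 * 2.03 = 3.8976
Total violation = 19.1172 + 1.6744 + 3.8976 = 24.6892


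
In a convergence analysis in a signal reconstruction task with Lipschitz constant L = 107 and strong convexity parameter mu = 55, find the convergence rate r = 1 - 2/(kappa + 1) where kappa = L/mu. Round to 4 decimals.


Step 1: Compute the condition number.
kappa = L/mu = 107/55 = 1.9455
Step 2: Compute the convergence rate.
r = 1 - 2/(kappa + 1) = 1 - 2*mu/(L + mu) = (L - mu)/(L + mu) = 52/162 = 0.321


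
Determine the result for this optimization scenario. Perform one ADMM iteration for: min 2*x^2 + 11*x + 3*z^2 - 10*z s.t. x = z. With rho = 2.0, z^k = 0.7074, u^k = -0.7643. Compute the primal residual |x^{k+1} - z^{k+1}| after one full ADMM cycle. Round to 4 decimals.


ADMM iteration with rho = 2.0, z^k = 0.7074, u^k = -0.7643
Step 1: x-update.
Minimize 2*x^2 + 11*x + (2.0/2)*(x - 0.7074 - 0.7643)^2
FOC: (2*2 + 2.0)*x = -11 + 2.0*(0.7074 + 0.7643)
x^{k+1} = -1.3428
Step 2: z-update.
Minimize 3*z^2 - 10*z + (2.0/2)*(-1.3428 - z - 0.7643)^2
FOC: (2*3 + 2.0)*z = 10 + 2.0*(-1.3428 - 0.7643)
z^{k+1} = 0.7232
Step 3: u-update.
u^{k+1} = -0.7643 - 1.3428 - 0.7232 = -2.8303
Step 4: Primal residual = |-1.3428 - 0.7232| = 2.066


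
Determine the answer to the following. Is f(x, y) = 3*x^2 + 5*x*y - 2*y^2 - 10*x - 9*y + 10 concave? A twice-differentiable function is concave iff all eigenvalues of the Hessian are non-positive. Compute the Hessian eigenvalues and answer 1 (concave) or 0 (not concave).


The Hessian of f(x,y) = 3*x^2 + 5*x*y - 2*y^2 - 10*x - 9*y + 10 is:
H = [[6, 5], [5, -4]]
Trace = 6 - 4 = 2
Determinant = 6*-4 - (5)^2 = -49
Discriminant = (2)^2 - 4*-49 = 200.0
Eigenvalues: lambda_1 = -6.0711, lambda_2 = 8.0711
The function is not concave.

0


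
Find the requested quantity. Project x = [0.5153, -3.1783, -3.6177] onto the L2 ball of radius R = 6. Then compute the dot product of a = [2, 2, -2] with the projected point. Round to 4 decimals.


Step 1: Compute ||x|| (intermediates to 6 decimals).
||x|| = sqrt(0.5153^2 + (-3.1783)^2 + (-3.6177)^2) = 4.843024
Step 2: Project.
Since ||x|| <= R, proj = x (no scaling needed).
proj(x) = [0.5153, -3.1783, -3.6177]
Step 3: Dot product.
a^T * proj(x) = 2*0.5153 + 2*(-3.1783) - 2*(-3.6177) = 1.9094


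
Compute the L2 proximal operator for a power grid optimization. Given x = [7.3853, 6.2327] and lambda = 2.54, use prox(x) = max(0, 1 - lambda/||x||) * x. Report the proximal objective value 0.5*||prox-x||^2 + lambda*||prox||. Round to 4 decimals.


Step 1: Compute ||x||.
||x|| = 9.6638
Step 2: Compute scaling factor.
scale = max(0, 1 - 2.54/9.6638) = 0.7372
Step 3: prox(x) = [5.4442, 4.5945]
||prox(x)|| = 7.1238
Step 4: Proximal objective.
0.5*||prox-x||^2 = 3.2258
lambda*||prox|| = 18.0945
Total = 21.3203


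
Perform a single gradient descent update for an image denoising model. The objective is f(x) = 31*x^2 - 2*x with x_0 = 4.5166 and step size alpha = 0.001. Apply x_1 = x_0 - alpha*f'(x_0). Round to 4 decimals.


We compute the gradient at x_0 and apply the update.
f'(x) = 62*x - 2
f'(4.5166) = 62*4.5166 - 2 = 278.0292
x_1 = 4.5166 - 0.001*278.0292 = 4.2386


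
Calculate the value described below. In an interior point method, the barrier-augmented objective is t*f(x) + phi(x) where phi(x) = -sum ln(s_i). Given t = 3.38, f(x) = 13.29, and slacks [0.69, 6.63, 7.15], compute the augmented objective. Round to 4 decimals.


Step 1: Compute log-barrier.
ln values: [-0.3711, 1.8916, 1.9671]
phi = -(-0.3711 + 1.8916 + 1.9671) = -3.4877
Step 2: Compute augmented objective.
t*f(x) = 3.38*13.29 = 44.9202
Total = 44.9202 - 3.4877 = 41.4325


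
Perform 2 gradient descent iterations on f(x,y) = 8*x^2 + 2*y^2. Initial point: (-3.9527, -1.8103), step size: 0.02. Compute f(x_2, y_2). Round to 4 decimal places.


Gradient descent on f(x,y) = 8*x^2 + 2*y^2.
Starting point: (-3.9527, -1.8103), alpha = 0.02
Step 1: grad_x = 2*8*-3.9527 = -63.2432, grad_y = 2*2*-1.8103 = -7.2412
  x_1 = -3.9527 - 0.02*-63.2432 = -2.6878
  y_1 = -1.8103 - 0.02*-7.2412 = -1.6655
Step 2: grad_x = 2*8*-2.6878 = -43.0054, grad_y = 2*2*-1.6655 = -6.6619
  x_2 = -2.6878 - 0.02*-43.0054 = -1.8277
  y_2 = -1.6655 - 0.02*-6.6619 = -1.5322
f(-1.8277, -1.5322) = 8*(-1.8277)^2 + 2*(-1.5322)^2 = 31.4202


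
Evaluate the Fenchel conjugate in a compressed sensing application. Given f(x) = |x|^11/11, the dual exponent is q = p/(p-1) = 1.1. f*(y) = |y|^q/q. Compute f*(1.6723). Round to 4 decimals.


The conjugate exponent q satisfies 1/p + 1/q = 1.
p = 11, so q = 11/(11 - 1) = 1.1
|y|^q = 1.6723^1.1 = 1.7605
f*(1.6723) = 1.7605 / 1.1 = 1.6005


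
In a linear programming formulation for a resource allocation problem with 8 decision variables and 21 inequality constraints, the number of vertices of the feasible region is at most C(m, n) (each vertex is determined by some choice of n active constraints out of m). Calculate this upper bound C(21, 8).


Each vertex corresponds to some choice of n active constraints out of m, so the number of vertices is at most C(m, n) = m! / (n!(m-n)!).
m = 21, n = 8
Numerator: 21 * 20 * 19 * 18 * 17 * 16 * 15 * 14
Denominator: 8! = 40320
C(21, 8) = 203490


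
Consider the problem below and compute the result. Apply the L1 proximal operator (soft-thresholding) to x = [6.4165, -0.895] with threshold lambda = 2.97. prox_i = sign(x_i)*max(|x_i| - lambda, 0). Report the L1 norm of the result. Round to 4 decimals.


Soft-thresholding with lambda = 2.97:
prox(6.4165) = sign(6.4165)*max(|6.4165| - 2.97, 0) = 3.4465
prox(-0.895) = sign(-0.895)*max(|-0.895| - 2.97, 0) = 0.0
prox(x) = [3.4465, 0.0]
||prox(x)||_1 = 3.4465 + 0.0 = 3.4465


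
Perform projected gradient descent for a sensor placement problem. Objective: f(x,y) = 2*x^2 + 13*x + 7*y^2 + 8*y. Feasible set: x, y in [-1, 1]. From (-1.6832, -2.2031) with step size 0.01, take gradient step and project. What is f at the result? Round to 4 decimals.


Step 1: Compute gradient at (-1.6832, -2.2031).
grad_x = 2*2*-1.6832 + 13 = 6.2672
grad_y = 2*7*-2.2031 + 8 = -22.8434
Step 2: Gradient step.
x_raw = -1.6832 - 0.01*6.2672 = -1.7459
y_raw = -2.2031 - 0.01*-22.8434 = -1.9747
Step 3: Project onto [-1, 1].
x_proj = clip(-1.7459) = -1.0
y_proj = clip(-1.9747) = -1.0
Step 4: Evaluate f.
f(-1.0, -1.0) = -12.0


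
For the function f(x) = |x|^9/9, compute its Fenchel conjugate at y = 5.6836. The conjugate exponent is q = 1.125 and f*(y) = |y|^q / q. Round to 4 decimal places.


The conjugate exponent q satisfies 1/p + 1/q = 1.
p = 9, so q = 9/(9 - 1) = 1.125
|y|^q = 5.6836^1.125 = 7.0624
f*(5.6836) = 7.0624 / 1.125 = 6.2777


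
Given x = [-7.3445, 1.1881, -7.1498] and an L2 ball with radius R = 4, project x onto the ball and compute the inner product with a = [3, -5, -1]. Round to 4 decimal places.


Step 1: Compute ||x|| (intermediates to 6 decimals).
||x|| = sqrt((-7.3445)^2 + 1.1881^2 + (-7.1498)^2) = 10.318571
Step 2: Project.
Since ||x|| > R, scale = R/||x|| = 4/10.318571 = 0.387651, proj(x) = scale * x
proj(x) = [-2.847103, 0.460568, -2.771627]
Step 3: Dot product.
a^T * proj(x) = 3*(-2.847103) - 5*0.460568 - 1*(-2.771627) = -8.0725


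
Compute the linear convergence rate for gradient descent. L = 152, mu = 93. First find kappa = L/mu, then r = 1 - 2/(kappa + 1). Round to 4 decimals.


Step 1: Compute the condition number.
kappa = L/mu = 152/93 = 1.6344
Step 2: Compute the convergence rate.
r = 1 - 2/(kappa + 1) = 1 - 2*mu/(L + mu) = (L - mu)/(L + mu) = 59/245 = 0.2408


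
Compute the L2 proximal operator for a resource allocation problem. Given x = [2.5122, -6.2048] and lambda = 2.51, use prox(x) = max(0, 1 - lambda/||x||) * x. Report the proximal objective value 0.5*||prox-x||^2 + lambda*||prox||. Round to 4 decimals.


Step 1: Compute ||x||.
||x|| = 6.6941
Step 2: Compute scaling factor.
scale = max(0, 1 - 2.51/6.6941) = 0.625
Step 3: prox(x) = [1.5702, -3.8783]
||prox(x)|| = 4.1841
Step 4: Proximal objective.
0.5*||prox-x||^2 = 3.1501
lambda*||prox|| = 10.5021
Total = 13.6521


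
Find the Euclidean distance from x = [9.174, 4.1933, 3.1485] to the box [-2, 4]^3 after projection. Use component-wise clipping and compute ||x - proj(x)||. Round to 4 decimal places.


Project each component onto [-2, 4].
clip(9.174) = 4.0, clip(4.1933) = 4.0, clip(3.1485) = 3.1485
Projection = [4.0, 4.0, 3.1485]
Squared diffs: [26.7703, 0.0374, 0.0]
Distance = sqrt(26.8077) = 5.1776


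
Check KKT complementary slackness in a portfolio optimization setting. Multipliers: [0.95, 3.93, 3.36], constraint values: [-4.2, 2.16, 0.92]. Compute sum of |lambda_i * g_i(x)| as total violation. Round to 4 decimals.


KKT complementary slackness check:
lambda_1 * g_1 = 0.95 * -4.2 = -3.99
lambda_2 * g_2 = 3.93 * 2.16 = 8.4888
lambda_3 * g_3 = 3.36 * 0.92 = 3.0912
Total violation = 3.99 + 8.4888 + 3.0912 = 15.57


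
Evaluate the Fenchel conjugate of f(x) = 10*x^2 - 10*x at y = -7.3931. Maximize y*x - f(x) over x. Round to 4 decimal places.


f*(y) = sup_x {y*x - a*x^2 - b*x} = sup_x {(y-b)*x - a*x^2}
FOC: (y - b) - 2a*x = 0 => x* = (y - b)/(2a)
x* = (-7.3931 + 10)/(2*10) = 0.1303
f*(-7.3931) = (y-b)^2/(4a) = (-7.3931 + 10)^2/(4*10)
= 6.7959/40 = 0.1699


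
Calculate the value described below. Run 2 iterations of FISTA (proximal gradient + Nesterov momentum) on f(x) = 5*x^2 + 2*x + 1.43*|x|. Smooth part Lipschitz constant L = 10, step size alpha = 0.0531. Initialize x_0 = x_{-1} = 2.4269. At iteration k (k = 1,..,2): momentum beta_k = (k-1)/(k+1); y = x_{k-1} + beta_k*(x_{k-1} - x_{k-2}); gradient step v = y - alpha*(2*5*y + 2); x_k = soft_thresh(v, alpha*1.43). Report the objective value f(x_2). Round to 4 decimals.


FISTA on f(x) = 5*x^2 + 2*x + 1.43*|x|
L = 10, alpha = 0.0531
Iteration 1: beta = 0.0, y = 2.4269 + 0.0*(2.4269 - 2.4269) = 2.4269
  grad(y) = 26.269, v = y - alpha*grad = 1.032
  prox(v) = soft_thresh(1.032, 0.0759) = 0.9561
Iteration 2: beta = 0.3333, y = 0.9561 + 0.3333*(0.9561 - 2.4269) = 0.4658
  grad(y) = 6.6581, v = y - alpha*grad = 0.1123
  prox(v) = soft_thresh(0.1123, 0.0759) = 0.0363
f(x_2) = 5*0.0363^2 + 2*0.0363 + 1.43*|0.0363| = 0.1312


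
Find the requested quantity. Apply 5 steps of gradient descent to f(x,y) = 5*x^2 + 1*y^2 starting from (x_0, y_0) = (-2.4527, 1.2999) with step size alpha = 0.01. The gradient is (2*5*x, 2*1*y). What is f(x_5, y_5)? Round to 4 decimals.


Gradient descent on f(x,y) = 5*x^2 + 1*y^2.
Starting point: (-2.4527, 1.2999), alpha = 0.01
Step 1: grad_x = 2*5*-2.4527 = -24.527, grad_y = 2*1*1.2999 = 2.5998
  x_1 = -2.4527 - 0.01*-24.527 = -2.2074
  y_1 = 1.2999 - 0.01*2.5998 = 1.2739
Step 2: grad_x = 2*5*-2.2074 = -22.0743, grad_y = 2*1*1.2739 = 2.5478
  x_2 = -2.2074 - 0.01*-22.0743 = -1.9867
  y_2 = 1.2739 - 0.01*2.5478 = 1.2484
Step 3: grad_x = 2*5*-1.9867 = -19.8669, grad_y = 2*1*1.2484 = 2.4968
  x_3 = -1.9867 - 0.01*-19.8669 = -1.788
  y_3 = 1.2484 - 0.01*2.4968 = 1.2235
Step 4: grad_x = 2*5*-1.788 = -17.8802, grad_y = 2*1*1.2235 = 2.4469
  x_4 = -1.788 - 0.01*-17.8802 = -1.6092
  y_4 = 1.2235 - 0.01*2.4469 = 1.199
Step 5: grad_x = 2*5*-1.6092 = -16.0922, grad_y = 2*1*1.199 = 2.398
  x_5 = -1.6092 - 0.01*-16.0922 = -1.4483
  y_5 = 1.199 - 0.01*2.398 = 1.175
f(-1.4483, 1.175) = 5*(-1.4483)^2 + 1*1.175^2 = 11.8684


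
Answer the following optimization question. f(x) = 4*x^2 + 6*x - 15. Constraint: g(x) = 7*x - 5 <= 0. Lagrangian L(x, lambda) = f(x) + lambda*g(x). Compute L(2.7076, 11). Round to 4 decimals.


Step 1: Evaluate f(x).
f(2.7076) = 4*2.7076^2 + 6*2.7076 - 15 = 30.57
Step 2: Evaluate g(x).
g(2.7076) = 7*2.7076 - 5 = 13.9532
Step 3: Compute Lagrangian.
L = 30.57 + 11*13.9532 = 184.0552


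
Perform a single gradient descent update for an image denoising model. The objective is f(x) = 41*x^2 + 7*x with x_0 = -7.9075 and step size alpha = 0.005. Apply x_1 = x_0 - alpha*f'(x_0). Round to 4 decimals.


We compute the gradient at x_0 and apply the update.
f'(x) = 82*x + 7
f'(-7.9075) = 82*-7.9075 + 7 = -641.415
x_1 = -7.9075 - 0.005*-641.415 = -4.7004


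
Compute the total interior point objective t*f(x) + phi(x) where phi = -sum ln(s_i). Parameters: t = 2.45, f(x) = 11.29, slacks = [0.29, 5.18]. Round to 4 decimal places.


Step 1: Compute log-barrier.
ln values: [-1.2379, 1.6448]
phi = -(-1.2379 + 1.6448) = -0.4069
Step 2: Compute augmented objective.
t*f(x) = 2.45*11.29 = 27.6605
Total = 27.6605 - 0.4069 = 27.2536


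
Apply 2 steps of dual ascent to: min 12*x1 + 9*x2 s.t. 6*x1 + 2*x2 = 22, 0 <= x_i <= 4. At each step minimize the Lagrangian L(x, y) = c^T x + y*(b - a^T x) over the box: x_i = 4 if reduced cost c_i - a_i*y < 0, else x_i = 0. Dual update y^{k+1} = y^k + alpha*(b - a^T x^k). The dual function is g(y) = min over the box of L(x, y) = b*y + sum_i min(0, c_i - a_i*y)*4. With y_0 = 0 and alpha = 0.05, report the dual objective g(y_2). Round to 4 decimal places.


Dual ascent for LP: min 12*x1 + 9*x2, 6*x1 + 2*x2 = 22, 0 <= x_i <= 4
Step 1: y^k = 0.0, reduced costs: (12.0, 9.0)
  x^k = (0.0, 0.0), subgradient = b - a^T x = 22.0
  y^{k+1} = 0.0 + 0.05*22.0 = 1.1
Step 2: y^k = 1.1, reduced costs: (5.4, 6.8)
  x^k = (0.0, 0.0), subgradient = b - a^T x = 22.0
  y^{k+1} = 1.1 + 0.05*22.0 = 2.2
Dual objective at y_2 = 2.2: reduced costs (-1.2, 4.6), box minimizer x = (4.0, 0.0)
g(y_2) = b*y + (c1 - a1*y)*x1 + (c2 - a2*y)*x2 = 22*2.2 + (-1.2)*4.0 + 4.6*0.0 = 48.4 - 4.8 + 0.0 = 43.6


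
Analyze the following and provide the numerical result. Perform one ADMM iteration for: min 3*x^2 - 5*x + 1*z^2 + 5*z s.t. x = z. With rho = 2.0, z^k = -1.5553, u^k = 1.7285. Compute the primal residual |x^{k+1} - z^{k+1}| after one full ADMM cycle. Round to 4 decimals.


ADMM iteration with rho = 2.0, z^k = -1.5553, u^k = 1.7285
Step 1: x-update.
Minimize 3*x^2 - 5*x + (2.0/2)*(x + 1.5553 + 1.7285)^2
FOC: (2*3 + 2.0)*x = 5 + 2.0*(-1.5553 - 1.7285)
x^{k+1} = -0.196
Step 2: z-update.
Minimize 1*z^2 + 5*z + (2.0/2)*(-0.196 - z + 1.7285)^2
FOC: (2*1 + 2.0)*z = -5 + 2.0*(-0.196 + 1.7285)
z^{k+1} = -0.4837
Step 3: u-update.
u^{k+1} = 1.7285 - 0.196 + 0.4837 = 2.0163
Step 4: Primal residual = |-0.196 + 0.4837| = 0.2878


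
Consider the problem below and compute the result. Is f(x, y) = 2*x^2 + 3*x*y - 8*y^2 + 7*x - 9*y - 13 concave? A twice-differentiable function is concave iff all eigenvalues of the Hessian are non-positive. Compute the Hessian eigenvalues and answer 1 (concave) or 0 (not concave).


The Hessian of f(x,y) = 2*x^2 + 3*x*y - 8*y^2 + 7*x - 9*y - 13 is:
H = [[4, 3], [3, -16]]
Trace = 4 - 16 = -12
Determinant = 4*-16 - (3)^2 = -73
Discriminant = (-12)^2 - 4*-73 = 436.0
Eigenvalues: lambda_1 = -16.4403, lambda_2 = 4.4403
The function is not concave.

0


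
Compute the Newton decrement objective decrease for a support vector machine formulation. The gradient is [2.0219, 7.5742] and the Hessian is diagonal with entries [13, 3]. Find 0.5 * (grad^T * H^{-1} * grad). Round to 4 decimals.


Step 1: H is diagonal, so H^(-1) * g = [0.1555, 2.5247].
Step 2: g^T H^(-1) g = sum_i g_i^2 / H_ii
  = (2.0219)^2/13 + (7.5742)^2/3
  = 0.3145 + 19.1228 = 19.4373
Step 3: Objective decrease = 0.5 * g^T H^(-1) g = 9.7187


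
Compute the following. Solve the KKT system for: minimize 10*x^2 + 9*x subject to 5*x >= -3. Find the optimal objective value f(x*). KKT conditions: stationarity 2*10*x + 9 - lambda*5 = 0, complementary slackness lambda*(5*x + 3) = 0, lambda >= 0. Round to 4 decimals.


Step 1: Try lambda = 0 (constraint inactive).
Stationarity: 2*10*x + 9 = 0
x* = -9/(2*10) = -0.45
Check constraint: 5*-0.45 = -2.25 >= -3 -- satisfied.
Step 2: Compute optimal value.
f(x*) = 10*(-0.45)^2 + 9*(-0.45) = -2.025


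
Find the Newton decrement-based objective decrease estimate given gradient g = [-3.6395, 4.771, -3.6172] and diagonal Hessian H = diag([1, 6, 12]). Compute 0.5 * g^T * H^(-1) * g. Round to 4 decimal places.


Step 1: H is diagonal, so H^(-1) * g = [-3.6395, 0.7952, -0.3014].
Step 2: g^T H^(-1) g = sum_i g_i^2 / H_ii
  = (-3.6395)^2/1 + (4.771)^2/6 + (-3.6172)^2/12
  = 13.246 + 3.7937 + 1.0903 = 18.13
Step 3: Objective decrease = 0.5 * g^T H^(-1) g = 9.065


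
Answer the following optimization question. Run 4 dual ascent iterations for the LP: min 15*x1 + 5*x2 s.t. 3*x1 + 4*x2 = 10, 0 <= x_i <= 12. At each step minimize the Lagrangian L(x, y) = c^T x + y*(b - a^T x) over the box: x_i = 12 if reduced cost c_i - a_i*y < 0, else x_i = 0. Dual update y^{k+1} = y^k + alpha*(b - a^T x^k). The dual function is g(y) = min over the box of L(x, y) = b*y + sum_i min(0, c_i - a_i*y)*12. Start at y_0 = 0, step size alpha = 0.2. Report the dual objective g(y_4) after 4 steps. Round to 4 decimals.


Dual ascent for LP: min 15*x1 + 5*x2, 3*x1 + 4*x2 = 10, 0 <= x_i <= 12
Step 1: y^k = 0.0, reduced costs: (15.0, 5.0)
  x^k = (0.0, 0.0), subgradient = b - a^T x = 10.0
  y^{k+1} = 0.0 + 0.2*10.0 = 2.0
Step 2: y^k = 2.0, reduced costs: (9.0, -3.0)
  x^k = (0.0, 12.0), subgradient = b - a^T x = -38.0
  y^{k+1} = 2.0 + 0.2*-38.0 = -5.6
Step 3: y^k = -5.6, reduced costs: (31.8, 27.4)
  x^k = (0.0, 0.0), subgradient = b - a^T x = 10.0
  y^{k+1} = -5.6 + 0.2*10.0 = -3.6
Step 4: y^k = -3.6, reduced costs: (25.8, 19.4)
  x^k = (0.0, 0.0), subgradient = b - a^T x = 10.0
  y^{k+1} = -3.6 + 0.2*10.0 = -1.6
Dual objective at y_4 = -1.6: reduced costs (19.8, 11.4), box minimizer x = (0.0, 0.0)
g(y_4) = b*y + (c1 - a1*y)*x1 + (c2 - a2*y)*x2 = 10*(-1.6) + 19.8*0.0 + 11.4*0.0 = -16.0 + 0.0 + 0.0 = -16.0


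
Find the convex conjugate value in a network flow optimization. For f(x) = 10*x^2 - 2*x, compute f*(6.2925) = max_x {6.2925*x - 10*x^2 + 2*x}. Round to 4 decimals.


f*(y) = sup_x {y*x - a*x^2 - b*x} = sup_x {(y-b)*x - a*x^2}
FOC: (y - b) - 2a*x = 0 => x* = (y - b)/(2a)
x* = (6.2925 + 2)/(2*10) = 0.4146
f*(6.2925) = (y-b)^2/(4a) = (6.2925 + 2)^2/(4*10)
= 68.7656/40 = 1.7191


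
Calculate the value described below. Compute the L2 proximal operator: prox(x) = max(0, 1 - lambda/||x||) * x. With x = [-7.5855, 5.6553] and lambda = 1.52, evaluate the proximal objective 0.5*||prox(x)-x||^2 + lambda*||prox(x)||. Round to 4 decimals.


Step 1: Compute ||x||.
||x|| = 9.4616
Step 2: Compute scaling factor.
scale = max(0, 1 - 1.52/9.4616) = 0.8394
Step 3: prox(x) = [-6.3669, 4.7468]
||prox(x)|| = 7.9416
Step 4: Proximal objective.
0.5*||prox-x||^2 = 1.1552
lambda*||prox|| = 12.0712
Total = 13.2265


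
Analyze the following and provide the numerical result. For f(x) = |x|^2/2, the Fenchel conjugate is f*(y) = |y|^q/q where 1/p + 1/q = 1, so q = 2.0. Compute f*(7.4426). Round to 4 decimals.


The conjugate exponent q satisfies 1/p + 1/q = 1.
p = 2, so q = 2/(2 - 1) = 2.0
|y|^q = 7.4426^2.0 = 55.3923
f*(7.4426) = 55.3923 / 2.0 = 27.6961


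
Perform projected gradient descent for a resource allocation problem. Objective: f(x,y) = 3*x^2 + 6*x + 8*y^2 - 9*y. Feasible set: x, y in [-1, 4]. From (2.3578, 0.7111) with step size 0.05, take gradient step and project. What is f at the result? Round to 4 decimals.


Step 1: Compute gradient at (2.3578, 0.7111).
grad_x = 2*3*2.3578 + 6 = 20.1468
grad_y = 2*8*0.7111 - 9 = 2.3776
Step 2: Gradient step.
x_raw = 2.3578 - 0.05*20.1468 = 1.3505
y_raw = 0.7111 - 0.05*2.3776 = 0.5922
Step 3: Project onto [-1, 4].
x_proj = clip(1.3505) = 1.3505
y_proj = clip(0.5922) = 0.5922
Step 4: Evaluate f.
f(1.3505, 0.5922) = 11.0498


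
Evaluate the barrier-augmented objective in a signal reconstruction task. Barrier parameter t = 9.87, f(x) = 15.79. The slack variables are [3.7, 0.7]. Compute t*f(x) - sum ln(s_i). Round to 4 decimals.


Step 1: Compute log-barrier.
ln values: [1.3083, -0.3567]
phi = -(1.3083 - 0.3567) = -0.9517
Step 2: Compute augmented objective.
t*f(x) = 9.87*15.79 = 155.8473
Total = 155.8473 - 0.9517 = 154.8956


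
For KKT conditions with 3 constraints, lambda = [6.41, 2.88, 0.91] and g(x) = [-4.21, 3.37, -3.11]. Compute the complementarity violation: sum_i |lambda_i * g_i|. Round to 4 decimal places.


KKT complementary slackness check:
lambda_1 * g_1 = 6.41 * -4.21 = -26.9861
lambda_2 * g_2 = 2.88 * 3.37 = 9.7056
lambda_3 * g_3 = 0.91 * -3.11 = -2.8301
Total violation = 26.9861 + 9.7056 + 2.8301 = 39.5218


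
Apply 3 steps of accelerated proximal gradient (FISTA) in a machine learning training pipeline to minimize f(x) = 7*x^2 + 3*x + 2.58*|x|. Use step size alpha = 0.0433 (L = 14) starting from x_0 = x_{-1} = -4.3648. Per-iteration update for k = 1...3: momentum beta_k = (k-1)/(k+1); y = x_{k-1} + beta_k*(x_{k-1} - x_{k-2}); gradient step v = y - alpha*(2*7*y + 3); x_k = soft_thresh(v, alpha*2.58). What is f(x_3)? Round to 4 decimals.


FISTA on f(x) = 7*x^2 + 3*x + 2.58*|x|
L = 14, alpha = 0.0433
Iteration 1: beta = 0.0, y = -4.3648 + 0.0*(-4.3648 + 4.3648) = -4.3648
  grad(y) = -58.1072, v = y - alpha*grad = -1.8488
  prox(v) = soft_thresh(-1.8488, 0.1117) = -1.737
Iteration 2: beta = 0.3333, y = -1.737 + 0.3333*(-1.737 + 4.3648) = -0.8611
  grad(y) = -9.0558, v = y - alpha*grad = -0.469
  prox(v) = soft_thresh(-0.469, 0.1117) = -0.3573
Iteration 3: beta = 0.5, y = -0.3573 + 0.5*(-0.3573 + 1.737) = 0.3326
  grad(y) = 7.6561, v = y - alpha*grad = 0.0011
  prox(v) = soft_thresh(0.0011, 0.1117) = 0.0
f(x_3) = 7*0.0^2 + 3*0.0 + 2.58*|0.0| = 0.0


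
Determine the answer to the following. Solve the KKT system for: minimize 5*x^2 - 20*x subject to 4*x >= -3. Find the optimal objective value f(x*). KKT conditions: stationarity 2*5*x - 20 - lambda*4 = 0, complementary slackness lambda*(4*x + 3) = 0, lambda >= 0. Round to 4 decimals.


Step 1: Try lambda = 0 (constraint inactive).
Stationarity: 2*5*x - 20 = 0
x* = 20/(2*5) = 2.0
Check constraint: 4*2.0 = 8.0 >= -3 -- satisfied.
Step 2: Compute optimal value.
f(x*) = 5*2.0^2 - 20*2.0 = -20.0


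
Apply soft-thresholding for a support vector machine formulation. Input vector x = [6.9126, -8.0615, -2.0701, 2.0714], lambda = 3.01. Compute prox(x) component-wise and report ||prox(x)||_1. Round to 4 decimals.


Soft-thresholding with lambda = 3.01:
prox(6.9126) = sign(6.9126)*max(|6.9126| - 3.01, 0) = 3.9026
prox(-8.0615) = sign(-8.0615)*max(|-8.0615| - 3.01, 0) = -5.0515
prox(-2.0701) = sign(-2.0701)*max(|-2.0701| - 3.01, 0) = 0.0
prox(2.0714) = sign(2.0714)*max(|2.0714| - 3.01, 0) = 0.0
prox(x) = [3.9026, -5.0515, 0.0, 0.0]
||prox(x)||_1 = 3.9026 + 5.0515 + 0.0 + 0.0 = 8.9541


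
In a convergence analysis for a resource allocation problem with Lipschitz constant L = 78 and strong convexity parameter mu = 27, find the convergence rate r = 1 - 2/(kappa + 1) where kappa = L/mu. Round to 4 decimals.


Step 1: Compute the condition number.
kappa = L/mu = 78/27 = 2.8889
Step 2: Compute the convergence rate.
r = 1 - 2/(kappa + 1) = 1 - 2*mu/(L + mu) = (L - mu)/(L + mu) = 51/105 = 0.4857


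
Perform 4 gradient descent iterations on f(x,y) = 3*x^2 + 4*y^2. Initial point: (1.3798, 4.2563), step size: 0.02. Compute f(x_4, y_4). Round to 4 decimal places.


Gradient descent on f(x,y) = 3*x^2 + 4*y^2.
Starting point: (1.3798, 4.2563), alpha = 0.02
Step 1: grad_x = 2*3*1.3798 = 8.2788, grad_y = 2*4*4.2563 = 34.0504
  x_1 = 1.3798 - 0.02*8.2788 = 1.2142
  y_1 = 4.2563 - 0.02*34.0504 = 3.5753
Step 2: grad_x = 2*3*1.2142 = 7.2853, grad_y = 2*4*3.5753 = 28.6023
  x_2 = 1.2142 - 0.02*7.2853 = 1.0685
  y_2 = 3.5753 - 0.02*28.6023 = 3.0032
Step 3: grad_x = 2*3*1.0685 = 6.4111, grad_y = 2*4*3.0032 = 24.026
  x_3 = 1.0685 - 0.02*6.4111 = 0.9403
  y_3 = 3.0032 - 0.02*24.026 = 2.5227
Step 4: grad_x = 2*3*0.9403 = 5.6418, grad_y = 2*4*2.5227 = 20.1818
  x_4 = 0.9403 - 0.02*5.6418 = 0.8275
  y_4 = 2.5227 - 0.02*20.1818 = 2.1191
f(0.8275, 2.1191) = 3*0.8275^2 + 4*2.1191^2 = 20.0162


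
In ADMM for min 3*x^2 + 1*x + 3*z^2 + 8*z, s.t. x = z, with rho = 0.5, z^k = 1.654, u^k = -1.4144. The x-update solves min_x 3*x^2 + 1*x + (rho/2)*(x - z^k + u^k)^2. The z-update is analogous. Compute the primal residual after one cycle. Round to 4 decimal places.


ADMM iteration with rho = 0.5, z^k = 1.654, u^k = -1.4144
Step 1: x-update.
Minimize 3*x^2 + 1*x + (0.5/2)*(x - 1.654 - 1.4144)^2
FOC: (2*3 + 0.5)*x = -1 + 0.5*(1.654 + 1.4144)
x^{k+1} = 0.0822
Step 2: z-update.
Minimize 3*z^2 + 8*z + (0.5/2)*(0.0822 - z - 1.4144)^2
FOC: (2*3 + 0.5)*z = -8 + 0.5*(0.0822 - 1.4144)
z^{k+1} = -1.3332
Step 3: u-update.
u^{k+1} = -1.4144 + 0.0822 + 1.3332 = 0.001
Step 4: Primal residual = |0.0822 + 1.3332| = 1.4154


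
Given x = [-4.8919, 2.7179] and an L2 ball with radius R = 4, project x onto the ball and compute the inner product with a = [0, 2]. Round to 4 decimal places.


Step 1: Compute ||x|| (intermediates to 6 decimals).
||x|| = sqrt((-4.8919)^2 + 2.7179^2) = 5.596219
Step 2: Project.
Since ||x|| > R, scale = R/||x|| = 4/5.596219 = 0.714768, proj(x) = scale * x
proj(x) = [-3.496574, 1.942668]
Step 3: Dot product.
a^T * proj(x) = 0*(-3.496574) + 2*1.942668 = 3.8853


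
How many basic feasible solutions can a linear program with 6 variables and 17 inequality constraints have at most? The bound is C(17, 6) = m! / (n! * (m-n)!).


Each vertex corresponds to some choice of n active constraints out of m, so the number of vertices is at most C(m, n) = m! / (n!(m-n)!).
m = 17, n = 6
Numerator: 17 * 16 * 15 * 14 * 13 * 12
Denominator: 6! = 720
C(17, 6) = 12376


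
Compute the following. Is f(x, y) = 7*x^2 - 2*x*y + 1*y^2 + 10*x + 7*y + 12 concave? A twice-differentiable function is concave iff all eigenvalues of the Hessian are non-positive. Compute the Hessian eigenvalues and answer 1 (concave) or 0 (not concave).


The Hessian of f(x,y) = 7*x^2 - 2*x*y + 1*y^2 + 10*x + 7*y + 12 is:
H = [[14, -2], [-2, 2]]
Trace = 14 + 2 = 16
Determinant = 14*2 - (-2)^2 = 24
Discriminant = (16)^2 - 4*24 = 160.0
Eigenvalues: lambda_1 = 1.6754, lambda_2 = 14.3246
The function is not concave.

0


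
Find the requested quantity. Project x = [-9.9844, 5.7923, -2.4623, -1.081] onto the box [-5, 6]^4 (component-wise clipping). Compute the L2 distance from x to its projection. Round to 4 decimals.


Project each component onto [-5, 6].
clip(-9.9844) = -5.0, clip(5.7923) = 5.7923, clip(-2.4623) = -2.4623, clip(-1.081) = -1.081
Projection = [-5.0, 5.7923, -2.4623, -1.081]
Squared diffs: [24.8442, 0.0, 0.0, 0.0]
Distance = sqrt(24.8442) = 4.9844


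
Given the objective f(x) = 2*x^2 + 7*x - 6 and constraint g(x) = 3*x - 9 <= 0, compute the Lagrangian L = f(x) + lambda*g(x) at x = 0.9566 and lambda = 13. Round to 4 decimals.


Step 1: Evaluate f(x).
f(0.9566) = 2*0.9566^2 + 7*0.9566 - 6 = 2.5264
Step 2: Evaluate g(x).
g(0.9566) = 3*0.9566 - 9 = -6.1302
Step 3: Compute Lagrangian.
L = 2.5264 + 13*-6.1302 = -77.1662


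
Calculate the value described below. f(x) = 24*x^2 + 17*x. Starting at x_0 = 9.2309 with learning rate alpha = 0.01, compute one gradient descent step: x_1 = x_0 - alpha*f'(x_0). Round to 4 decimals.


We compute the gradient at x_0 and apply the update.
f'(x) = 48*x + 17
f'(9.2309) = 48*9.2309 + 17 = 460.0832
x_1 = 9.2309 - 0.01*460.0832 = 4.6301


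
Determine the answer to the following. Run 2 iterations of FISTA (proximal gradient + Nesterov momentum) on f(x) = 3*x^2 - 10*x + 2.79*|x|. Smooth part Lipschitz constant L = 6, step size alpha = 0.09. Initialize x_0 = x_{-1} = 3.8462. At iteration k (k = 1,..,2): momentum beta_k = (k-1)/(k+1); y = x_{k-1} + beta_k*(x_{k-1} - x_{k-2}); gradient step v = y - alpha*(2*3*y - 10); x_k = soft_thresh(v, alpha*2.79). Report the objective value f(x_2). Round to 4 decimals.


FISTA on f(x) = 3*x^2 - 10*x + 2.79*|x|
L = 6, alpha = 0.09
Iteration 1: beta = 0.0, y = 3.8462 + 0.0*(3.8462 - 3.8462) = 3.8462
  grad(y) = 13.0772, v = y - alpha*grad = 2.6693
  prox(v) = soft_thresh(2.6693, 0.2511) = 2.4182
Iteration 2: beta = 0.3333, y = 2.4182 + 0.3333*(2.4182 - 3.8462) = 1.9421
  grad(y) = 1.6528, v = y - alpha*grad = 1.7934
  prox(v) = soft_thresh(1.7934, 0.2511) = 1.5423
f(x_2) = 3*1.5423^2 - 10*1.5423 + 2.79*|1.5423| = -3.984


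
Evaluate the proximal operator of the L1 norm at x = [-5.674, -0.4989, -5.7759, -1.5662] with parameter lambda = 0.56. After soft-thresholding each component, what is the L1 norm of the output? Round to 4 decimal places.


Soft-thresholding with lambda = 0.56:
prox(-5.674) = sign(-5.674)*max(|-5.674| - 0.56, 0) = -5.114
prox(-0.4989) = sign(-0.4989)*max(|-0.4989| - 0.56, 0) = 0.0
prox(-5.7759) = sign(-5.7759)*max(|-5.7759| - 0.56, 0) = -5.2159
prox(-1.5662) = sign(-1.5662)*max(|-1.5662| - 0.56, 0) = -1.0062
prox(x) = [-5.114, 0.0, -5.2159, -1.0062]
||prox(x)||_1 = 5.114 + 0.0 + 5.2159 + 1.0062 = 11.3361


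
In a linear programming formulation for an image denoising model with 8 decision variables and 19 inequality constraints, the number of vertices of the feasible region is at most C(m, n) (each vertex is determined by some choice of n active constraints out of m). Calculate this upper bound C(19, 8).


Each vertex corresponds to some choice of n active constraints out of m, so the number of vertices is at most C(m, n) = m! / (n!(m-n)!).
m = 19, n = 8
Numerator: 19 * 18 * 17 * 16 * 15 * 14 * 13 * 12
Denominator: 8! = 40320
C(19, 8) = 75582


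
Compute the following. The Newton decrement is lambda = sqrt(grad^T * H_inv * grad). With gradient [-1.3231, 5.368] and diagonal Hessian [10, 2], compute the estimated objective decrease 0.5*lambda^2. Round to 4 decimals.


Step 1: H is diagonal, so H^(-1) * g = [-0.1323, 2.684].
Step 2: g^T H^(-1) g = sum_i g_i^2 / H_ii
  = (-1.3231)^2/10 + (5.368)^2/2
  = 0.1751 + 14.4077 = 14.5828
Step 3: Objective decrease = 0.5 * g^T H^(-1) g = 7.2914


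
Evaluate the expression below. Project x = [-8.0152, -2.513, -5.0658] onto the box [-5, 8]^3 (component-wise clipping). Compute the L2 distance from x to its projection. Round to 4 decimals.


Project each component onto [-5, 8].
clip(-8.0152) = -5.0, clip(-2.513) = -2.513, clip(-5.0658) = -5.0
Projection = [-5.0, -2.513, -5.0]
Squared diffs: [9.0914, 0.0, 0.0043]
Distance = sqrt(9.0957) = 3.0159


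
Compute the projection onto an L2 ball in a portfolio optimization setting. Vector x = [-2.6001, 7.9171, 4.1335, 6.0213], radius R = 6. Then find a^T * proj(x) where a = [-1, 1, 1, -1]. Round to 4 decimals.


Step 1: Compute ||x|| (intermediates to 6 decimals).
||x|| = sqrt((-2.6001)^2 + 7.9171^2 + 4.1335^2 + 6.0213^2) = 11.080743
Step 2: Project.
Since ||x|| > R, scale = R/||x|| = 6/11.080743 = 0.54148, proj(x) = scale * x
proj(x) = [-1.407902, 4.286951, 2.238208, 3.260414]
Step 3: Dot product.
a^T * proj(x) = -1*(-1.407902) + 1*4.286951 + 1*2.238208 - 1*3.260414 = 4.6726


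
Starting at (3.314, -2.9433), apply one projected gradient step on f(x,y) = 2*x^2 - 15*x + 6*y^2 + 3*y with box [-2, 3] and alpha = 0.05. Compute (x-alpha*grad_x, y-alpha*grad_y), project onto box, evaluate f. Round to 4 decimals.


Step 1: Compute gradient at (3.314, -2.9433).
grad_x = 2*2*3.314 - 15 = -1.744
grad_y = 2*6*-2.9433 + 3 = -32.3196
Step 2: Gradient step.
x_raw = 3.314 - 0.05*-1.744 = 3.4012
y_raw = -2.9433 - 0.05*-32.3196 = -1.3273
Step 3: Project onto [-2, 3].
x_proj = clip(3.4012) = 3.0
y_proj = clip(-1.3273) = -1.3273
Step 4: Evaluate f.
f(3.0, -1.3273) = -20.4113
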